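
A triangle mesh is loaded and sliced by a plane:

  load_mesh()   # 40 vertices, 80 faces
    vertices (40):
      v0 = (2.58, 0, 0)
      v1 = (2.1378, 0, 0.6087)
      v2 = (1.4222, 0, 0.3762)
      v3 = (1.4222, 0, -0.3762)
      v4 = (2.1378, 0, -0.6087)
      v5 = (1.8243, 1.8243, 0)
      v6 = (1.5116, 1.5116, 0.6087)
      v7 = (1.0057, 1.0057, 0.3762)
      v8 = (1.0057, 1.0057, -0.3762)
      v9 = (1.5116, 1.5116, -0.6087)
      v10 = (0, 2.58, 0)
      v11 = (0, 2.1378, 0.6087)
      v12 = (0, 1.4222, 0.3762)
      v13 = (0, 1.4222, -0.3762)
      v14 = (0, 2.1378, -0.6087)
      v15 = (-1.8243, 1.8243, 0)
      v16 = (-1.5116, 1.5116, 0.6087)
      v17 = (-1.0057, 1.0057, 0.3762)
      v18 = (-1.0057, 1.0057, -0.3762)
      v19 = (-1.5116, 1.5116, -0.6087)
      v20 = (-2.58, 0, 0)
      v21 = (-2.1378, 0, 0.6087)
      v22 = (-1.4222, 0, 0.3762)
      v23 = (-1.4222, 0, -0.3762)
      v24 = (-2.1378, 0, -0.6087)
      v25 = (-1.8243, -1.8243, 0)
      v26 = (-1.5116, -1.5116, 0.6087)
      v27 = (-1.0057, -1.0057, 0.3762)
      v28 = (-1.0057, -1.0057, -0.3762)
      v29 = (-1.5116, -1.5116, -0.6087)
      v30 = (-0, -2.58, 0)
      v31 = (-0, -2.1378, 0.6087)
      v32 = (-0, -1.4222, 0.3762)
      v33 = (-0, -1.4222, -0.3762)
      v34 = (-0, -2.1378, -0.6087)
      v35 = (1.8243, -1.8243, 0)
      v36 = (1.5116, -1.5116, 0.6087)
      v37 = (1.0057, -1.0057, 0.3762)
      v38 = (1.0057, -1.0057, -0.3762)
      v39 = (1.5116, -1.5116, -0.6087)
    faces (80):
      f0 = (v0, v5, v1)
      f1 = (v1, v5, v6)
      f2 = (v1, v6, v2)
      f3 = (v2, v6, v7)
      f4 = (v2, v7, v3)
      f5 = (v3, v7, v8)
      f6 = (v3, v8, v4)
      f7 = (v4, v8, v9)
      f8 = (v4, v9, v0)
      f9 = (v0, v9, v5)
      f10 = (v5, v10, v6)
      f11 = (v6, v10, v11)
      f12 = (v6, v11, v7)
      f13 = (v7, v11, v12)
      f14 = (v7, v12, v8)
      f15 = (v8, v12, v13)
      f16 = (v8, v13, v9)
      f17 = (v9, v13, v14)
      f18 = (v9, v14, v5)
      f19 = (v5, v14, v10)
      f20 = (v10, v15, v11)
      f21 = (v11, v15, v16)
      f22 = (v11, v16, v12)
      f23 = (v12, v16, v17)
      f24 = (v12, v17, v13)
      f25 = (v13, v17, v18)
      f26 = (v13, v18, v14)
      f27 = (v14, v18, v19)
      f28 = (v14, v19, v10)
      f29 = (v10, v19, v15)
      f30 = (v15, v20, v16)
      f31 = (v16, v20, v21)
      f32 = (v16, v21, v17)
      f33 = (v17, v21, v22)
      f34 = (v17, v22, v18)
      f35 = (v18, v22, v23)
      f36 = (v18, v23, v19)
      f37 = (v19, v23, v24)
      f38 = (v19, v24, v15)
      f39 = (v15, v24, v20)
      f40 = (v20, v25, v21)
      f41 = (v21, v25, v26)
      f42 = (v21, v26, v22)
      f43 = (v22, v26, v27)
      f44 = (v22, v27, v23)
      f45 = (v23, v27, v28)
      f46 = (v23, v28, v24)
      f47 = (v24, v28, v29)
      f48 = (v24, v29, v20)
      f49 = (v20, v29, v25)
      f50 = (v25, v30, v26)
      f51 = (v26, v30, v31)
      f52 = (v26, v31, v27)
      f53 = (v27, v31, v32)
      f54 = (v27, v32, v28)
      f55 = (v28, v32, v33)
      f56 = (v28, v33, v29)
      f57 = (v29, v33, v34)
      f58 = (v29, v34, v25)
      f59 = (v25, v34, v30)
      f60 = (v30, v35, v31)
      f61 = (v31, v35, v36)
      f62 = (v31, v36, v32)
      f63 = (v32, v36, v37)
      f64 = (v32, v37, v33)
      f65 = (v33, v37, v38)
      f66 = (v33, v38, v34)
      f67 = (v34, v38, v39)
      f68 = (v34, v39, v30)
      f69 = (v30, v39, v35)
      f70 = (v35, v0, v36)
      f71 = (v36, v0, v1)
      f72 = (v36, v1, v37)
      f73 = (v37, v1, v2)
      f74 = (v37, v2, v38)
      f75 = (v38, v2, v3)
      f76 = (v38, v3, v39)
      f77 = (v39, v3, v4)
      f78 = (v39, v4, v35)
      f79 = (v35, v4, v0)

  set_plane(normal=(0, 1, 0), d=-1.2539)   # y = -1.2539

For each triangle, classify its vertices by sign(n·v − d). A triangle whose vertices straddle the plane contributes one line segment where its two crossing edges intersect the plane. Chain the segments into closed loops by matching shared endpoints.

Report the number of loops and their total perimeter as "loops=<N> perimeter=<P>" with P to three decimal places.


Straddling triangles (24 of 80):
  (v20,v25,v21) [+-+] → (-2.06058, -1.2539, 0)–(-1.92232, -1.2539, 0.190321)  len=0.2352
  (v21,v25,v26) [+--] → (-1.92232, -1.2539, 0.190321)–(-1.61836, -1.2539, 0.6087)  len=0.5171
  (v21,v26,v22) [+-+] → (-1.61836, -1.2539, 0.6087)–(-1.49636, -1.2539, 0.569063)  len=0.1283
  (v22,v26,v27) [+-+] → (-1.49636, -1.2539, 0.569063)–(-1.2539, -1.2539, 0.490267)  len=0.2549
  (v24,v28,v29) [++-] → (-1.2539, -1.2539, -0.490267)–(-1.61836, -1.2539, -0.6087)  len=0.3832
  (v24,v29,v20) [+-+] → (-1.61836, -1.2539, -0.6087)–(-1.69374, -1.2539, -0.504928)  len=0.1283
  (v20,v29,v25) [+--] → (-1.69374, -1.2539, -0.504928)–(-2.06058, -1.2539, 0)  len=0.6241
  (v26,v31,v27) [--+] → (-0.785212, -1.2539, 0.427173)–(-1.2539, -1.2539, 0.490267)  len=0.4729
  (v27,v31,v32) [+--] → (-0.785212, -1.2539, 0.427173)–(-0.406385, -1.2539, 0.3762)  len=0.3822
  (v27,v32,v28) [+-+] → (-0.406385, -1.2539, 0.3762)–(-0.406385, -1.2539, 0.072169)  len=0.3040
  (v28,v32,v33) [+--] → (-0.406385, -1.2539, 0.072169)–(-0.406385, -1.2539, -0.3762)  len=0.4484
  (v28,v33,v29) [+--] → (-0.406385, -1.2539, -0.3762)–(-1.2539, -1.2539, -0.490267)  len=0.8552
  (v32,v36,v37) [--+] → (1.2539, -1.2539, 0.490267)–(0.406385, -1.2539, 0.3762)  len=0.8552
  (v32,v37,v33) [-+-] → (0.406385, -1.2539, 0.3762)–(0.406385, -1.2539, -0.072169)  len=0.4484
  (v33,v37,v38) [-++] → (0.406385, -1.2539, -0.072169)–(0.406385, -1.2539, -0.3762)  len=0.3040
  (v33,v38,v34) [-+-] → (0.406385, -1.2539, -0.3762)–(0.785212, -1.2539, -0.427173)  len=0.3822
  (v34,v38,v39) [-+-] → (0.785212, -1.2539, -0.427173)–(1.2539, -1.2539, -0.490267)  len=0.4729
  (v35,v0,v36) [-+-] → (2.06058, -1.2539, 0)–(1.69374, -1.2539, 0.504928)  len=0.6241
  (v36,v0,v1) [-++] → (1.69374, -1.2539, 0.504928)–(1.61836, -1.2539, 0.6087)  len=0.1283
  (v36,v1,v37) [-++] → (1.61836, -1.2539, 0.6087)–(1.2539, -1.2539, 0.490267)  len=0.3832
  (v38,v3,v39) [++-] → (1.49636, -1.2539, -0.569063)–(1.2539, -1.2539, -0.490267)  len=0.2549
  (v39,v3,v4) [-++] → (1.49636, -1.2539, -0.569063)–(1.61836, -1.2539, -0.6087)  len=0.1283
  (v39,v4,v35) [-+-] → (1.61836, -1.2539, -0.6087)–(1.92232, -1.2539, -0.190321)  len=0.5171
  (v35,v4,v0) [-++] → (1.92232, -1.2539, -0.190321)–(2.06058, -1.2539, 0)  len=0.2352

Chained into 2 loop(s):
  loop 1: 12 segments, perimeter = 4.7339
  loop 2: 12 segments, perimeter = 4.7339
Total perimeter = 9.468

loops=2 perimeter=9.468


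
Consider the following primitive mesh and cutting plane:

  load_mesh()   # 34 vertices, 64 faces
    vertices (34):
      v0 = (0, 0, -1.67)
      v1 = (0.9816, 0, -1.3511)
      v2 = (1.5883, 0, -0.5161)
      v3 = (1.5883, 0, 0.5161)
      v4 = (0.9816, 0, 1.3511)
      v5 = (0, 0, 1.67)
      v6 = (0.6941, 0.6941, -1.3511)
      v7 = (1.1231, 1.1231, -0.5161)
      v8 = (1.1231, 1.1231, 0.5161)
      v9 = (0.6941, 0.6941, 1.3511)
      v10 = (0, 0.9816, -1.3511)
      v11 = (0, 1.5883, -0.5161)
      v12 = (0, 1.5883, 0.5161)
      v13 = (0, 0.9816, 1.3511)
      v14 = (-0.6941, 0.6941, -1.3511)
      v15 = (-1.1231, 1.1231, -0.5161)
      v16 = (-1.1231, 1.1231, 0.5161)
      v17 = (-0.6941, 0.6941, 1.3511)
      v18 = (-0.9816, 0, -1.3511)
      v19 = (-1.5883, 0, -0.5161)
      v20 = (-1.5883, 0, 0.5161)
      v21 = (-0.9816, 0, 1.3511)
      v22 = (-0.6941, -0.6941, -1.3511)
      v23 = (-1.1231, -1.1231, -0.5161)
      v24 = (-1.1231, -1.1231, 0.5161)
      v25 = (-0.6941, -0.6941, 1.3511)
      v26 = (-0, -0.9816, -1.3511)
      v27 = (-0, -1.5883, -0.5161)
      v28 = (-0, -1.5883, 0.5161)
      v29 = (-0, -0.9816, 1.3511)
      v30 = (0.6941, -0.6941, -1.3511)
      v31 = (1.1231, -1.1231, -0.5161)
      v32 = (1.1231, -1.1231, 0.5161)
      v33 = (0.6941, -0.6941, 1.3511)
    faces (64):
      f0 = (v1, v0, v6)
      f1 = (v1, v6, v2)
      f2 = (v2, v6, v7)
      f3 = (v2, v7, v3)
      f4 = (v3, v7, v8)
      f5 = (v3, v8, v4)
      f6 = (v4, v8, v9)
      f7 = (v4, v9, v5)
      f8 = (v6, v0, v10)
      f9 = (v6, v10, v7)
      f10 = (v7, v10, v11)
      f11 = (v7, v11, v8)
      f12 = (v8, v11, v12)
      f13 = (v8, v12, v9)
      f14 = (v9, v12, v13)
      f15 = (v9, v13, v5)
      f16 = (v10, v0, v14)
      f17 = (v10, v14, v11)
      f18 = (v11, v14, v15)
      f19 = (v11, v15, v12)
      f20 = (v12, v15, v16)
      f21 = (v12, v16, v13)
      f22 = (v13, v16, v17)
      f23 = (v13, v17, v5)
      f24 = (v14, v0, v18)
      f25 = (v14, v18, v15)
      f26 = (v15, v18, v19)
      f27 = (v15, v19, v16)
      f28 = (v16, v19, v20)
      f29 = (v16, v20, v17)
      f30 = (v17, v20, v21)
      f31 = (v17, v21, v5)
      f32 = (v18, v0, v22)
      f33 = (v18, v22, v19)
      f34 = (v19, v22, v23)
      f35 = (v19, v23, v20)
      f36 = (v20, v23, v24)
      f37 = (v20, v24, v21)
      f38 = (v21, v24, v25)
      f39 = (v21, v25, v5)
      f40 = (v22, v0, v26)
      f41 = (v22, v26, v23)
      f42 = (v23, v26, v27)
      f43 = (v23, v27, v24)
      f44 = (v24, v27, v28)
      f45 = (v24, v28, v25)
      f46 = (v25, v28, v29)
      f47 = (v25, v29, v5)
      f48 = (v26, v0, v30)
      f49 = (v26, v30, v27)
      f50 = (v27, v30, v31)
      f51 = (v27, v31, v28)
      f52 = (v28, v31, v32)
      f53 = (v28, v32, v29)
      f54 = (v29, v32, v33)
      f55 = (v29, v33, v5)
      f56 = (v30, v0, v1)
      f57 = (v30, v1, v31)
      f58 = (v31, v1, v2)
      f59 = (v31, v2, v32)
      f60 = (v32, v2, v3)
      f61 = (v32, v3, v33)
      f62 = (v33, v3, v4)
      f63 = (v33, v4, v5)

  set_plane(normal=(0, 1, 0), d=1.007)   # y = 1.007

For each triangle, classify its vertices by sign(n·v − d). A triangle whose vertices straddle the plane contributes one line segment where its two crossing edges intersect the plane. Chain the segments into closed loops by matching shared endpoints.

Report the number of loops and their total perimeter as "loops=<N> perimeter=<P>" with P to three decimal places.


loops=1 perimeter=7.818

Straddling triangles (18 of 64):
  (v2,v6,v7) [--+] → (1.007, 1.007, -0.742076)–(1.17119, 1.007, -0.5161)  len=0.2793
  (v2,v7,v3) [-+-] → (1.17119, 1.007, -0.5161)–(1.17119, 1.007, -0.409397)  len=0.1067
  (v3,v7,v8) [-++] → (1.17119, 1.007, -0.409397)–(1.17119, 1.007, 0.5161)  len=0.9255
  (v3,v8,v4) [-+-] → (1.17119, 1.007, 0.5161)–(1.10847, 1.007, 0.602418)  len=0.1067
  (v4,v8,v9) [-+-] → (1.10847, 1.007, 0.602418)–(1.007, 1.007, 0.742076)  len=0.1726
  (v6,v10,v7) [--+] → (0.201602, 1.007, -1.20121)–(1.007, 1.007, -0.742076)  len=0.9271
  (v7,v10,v11) [+-+] → (0.201602, 1.007, -1.20121)–(0, 1.007, -1.31614)  len=0.2321
  (v8,v12,v9) [++-] → (0.451219, 1.007, 1.05892)–(1.007, 1.007, 0.742076)  len=0.6397
  (v9,v12,v13) [-+-] → (0.451219, 1.007, 1.05892)–(0, 1.007, 1.31614)  len=0.5194
  (v10,v14,v11) [--+] → (-0.451219, 1.007, -1.05892)–(0, 1.007, -1.31614)  len=0.5194
  (v11,v14,v15) [+-+] → (-0.451219, 1.007, -1.05892)–(-1.007, 1.007, -0.742076)  len=0.6397
  (v12,v16,v13) [++-] → (-0.201602, 1.007, 1.20121)–(0, 1.007, 1.31614)  len=0.2321
  (v13,v16,v17) [-+-] → (-0.201602, 1.007, 1.20121)–(-1.007, 1.007, 0.742076)  len=0.9271
  (v14,v18,v15) [--+] → (-1.10847, 1.007, -0.602418)–(-1.007, 1.007, -0.742076)  len=0.1726
  (v15,v18,v19) [+--] → (-1.10847, 1.007, -0.602418)–(-1.17119, 1.007, -0.5161)  len=0.1067
  (v15,v19,v16) [+-+] → (-1.17119, 1.007, -0.5161)–(-1.17119, 1.007, 0.409397)  len=0.9255
  (v16,v19,v20) [+--] → (-1.17119, 1.007, 0.409397)–(-1.17119, 1.007, 0.5161)  len=0.1067
  (v16,v20,v17) [+--] → (-1.17119, 1.007, 0.5161)–(-1.007, 1.007, 0.742076)  len=0.2793

Chained into 1 loop(s):
  loop 1: 18 segments, perimeter = 7.8183
Total perimeter = 7.818


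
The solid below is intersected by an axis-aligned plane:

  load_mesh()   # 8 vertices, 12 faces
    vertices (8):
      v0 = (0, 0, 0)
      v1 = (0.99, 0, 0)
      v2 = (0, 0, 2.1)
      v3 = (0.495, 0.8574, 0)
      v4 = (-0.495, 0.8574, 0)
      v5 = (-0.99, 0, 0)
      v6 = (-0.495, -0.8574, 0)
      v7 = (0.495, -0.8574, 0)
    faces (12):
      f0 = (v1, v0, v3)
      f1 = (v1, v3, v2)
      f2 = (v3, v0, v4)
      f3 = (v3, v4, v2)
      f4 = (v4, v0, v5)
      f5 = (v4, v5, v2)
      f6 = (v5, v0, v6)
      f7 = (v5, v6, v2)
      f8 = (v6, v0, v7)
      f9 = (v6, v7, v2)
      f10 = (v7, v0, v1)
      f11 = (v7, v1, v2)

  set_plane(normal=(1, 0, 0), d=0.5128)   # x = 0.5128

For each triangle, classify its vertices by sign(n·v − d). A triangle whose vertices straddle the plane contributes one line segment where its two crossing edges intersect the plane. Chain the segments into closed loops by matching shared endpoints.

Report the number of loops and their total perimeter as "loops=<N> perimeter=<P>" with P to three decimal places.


Straddling triangles (4 of 12):
  (v1,v0,v3) [+--] → (0.5128, 0, 0)–(0.5128, 0.826568, 0)  len=0.8266
  (v1,v3,v2) [+--] → (0.5128, 0.826568, 0)–(0.5128, 0, 1.01224)  len=1.3068
  (v7,v0,v1) [--+] → (0.5128, 0, 0)–(0.5128, -0.826568, 0)  len=0.8266
  (v7,v1,v2) [-+-] → (0.5128, -0.826568, 0)–(0.5128, 0, 1.01224)  len=1.3068

Chained into 1 loop(s):
  loop 1: 4 segments, perimeter = 4.2668
Total perimeter = 4.267

loops=1 perimeter=4.267


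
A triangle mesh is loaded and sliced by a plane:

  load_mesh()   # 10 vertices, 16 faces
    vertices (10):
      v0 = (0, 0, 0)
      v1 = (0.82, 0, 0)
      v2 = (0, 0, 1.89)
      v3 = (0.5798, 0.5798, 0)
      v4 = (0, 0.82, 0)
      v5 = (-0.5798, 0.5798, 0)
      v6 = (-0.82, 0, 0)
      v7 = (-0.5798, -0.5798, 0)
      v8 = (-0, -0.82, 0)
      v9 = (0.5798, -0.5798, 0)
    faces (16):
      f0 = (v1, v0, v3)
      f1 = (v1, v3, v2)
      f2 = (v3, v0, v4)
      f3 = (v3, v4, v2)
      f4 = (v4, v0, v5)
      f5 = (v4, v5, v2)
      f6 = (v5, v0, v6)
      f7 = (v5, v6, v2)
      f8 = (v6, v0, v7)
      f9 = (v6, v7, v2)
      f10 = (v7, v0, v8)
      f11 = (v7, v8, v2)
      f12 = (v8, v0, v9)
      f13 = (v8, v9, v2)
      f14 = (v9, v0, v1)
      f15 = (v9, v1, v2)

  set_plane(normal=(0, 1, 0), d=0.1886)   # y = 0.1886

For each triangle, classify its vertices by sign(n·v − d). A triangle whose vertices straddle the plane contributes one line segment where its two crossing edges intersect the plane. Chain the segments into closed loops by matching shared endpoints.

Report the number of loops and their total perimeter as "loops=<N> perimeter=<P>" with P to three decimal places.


loops=1 perimeter=4.785

Straddling triangles (8 of 16):
  (v1,v0,v3) [--+] → (0.1886, 0.1886, 0)–(0.741867, 0.1886, 0)  len=0.5533
  (v1,v3,v2) [-+-] → (0.741867, 0.1886, 0)–(0.1886, 0.1886, 1.27521)  len=1.3901
  (v3,v0,v4) [+-+] → (0.1886, 0.1886, 0)–(0, 0.1886, 0)  len=0.1886
  (v3,v4,v2) [++-] → (0, 0.1886, 1.4553)–(0.1886, 0.1886, 1.27521)  len=0.2608
  (v4,v0,v5) [+-+] → (0, 0.1886, 0)–(-0.1886, 0.1886, 0)  len=0.1886
  (v4,v5,v2) [++-] → (-0.1886, 0.1886, 1.27521)–(0, 0.1886, 1.4553)  len=0.2608
  (v5,v0,v6) [+--] → (-0.1886, 0.1886, 0)–(-0.741867, 0.1886, 0)  len=0.5533
  (v5,v6,v2) [+--] → (-0.741867, 0.1886, 0)–(-0.1886, 0.1886, 1.27521)  len=1.3901

Chained into 1 loop(s):
  loop 1: 8 segments, perimeter = 4.7854
Total perimeter = 4.785


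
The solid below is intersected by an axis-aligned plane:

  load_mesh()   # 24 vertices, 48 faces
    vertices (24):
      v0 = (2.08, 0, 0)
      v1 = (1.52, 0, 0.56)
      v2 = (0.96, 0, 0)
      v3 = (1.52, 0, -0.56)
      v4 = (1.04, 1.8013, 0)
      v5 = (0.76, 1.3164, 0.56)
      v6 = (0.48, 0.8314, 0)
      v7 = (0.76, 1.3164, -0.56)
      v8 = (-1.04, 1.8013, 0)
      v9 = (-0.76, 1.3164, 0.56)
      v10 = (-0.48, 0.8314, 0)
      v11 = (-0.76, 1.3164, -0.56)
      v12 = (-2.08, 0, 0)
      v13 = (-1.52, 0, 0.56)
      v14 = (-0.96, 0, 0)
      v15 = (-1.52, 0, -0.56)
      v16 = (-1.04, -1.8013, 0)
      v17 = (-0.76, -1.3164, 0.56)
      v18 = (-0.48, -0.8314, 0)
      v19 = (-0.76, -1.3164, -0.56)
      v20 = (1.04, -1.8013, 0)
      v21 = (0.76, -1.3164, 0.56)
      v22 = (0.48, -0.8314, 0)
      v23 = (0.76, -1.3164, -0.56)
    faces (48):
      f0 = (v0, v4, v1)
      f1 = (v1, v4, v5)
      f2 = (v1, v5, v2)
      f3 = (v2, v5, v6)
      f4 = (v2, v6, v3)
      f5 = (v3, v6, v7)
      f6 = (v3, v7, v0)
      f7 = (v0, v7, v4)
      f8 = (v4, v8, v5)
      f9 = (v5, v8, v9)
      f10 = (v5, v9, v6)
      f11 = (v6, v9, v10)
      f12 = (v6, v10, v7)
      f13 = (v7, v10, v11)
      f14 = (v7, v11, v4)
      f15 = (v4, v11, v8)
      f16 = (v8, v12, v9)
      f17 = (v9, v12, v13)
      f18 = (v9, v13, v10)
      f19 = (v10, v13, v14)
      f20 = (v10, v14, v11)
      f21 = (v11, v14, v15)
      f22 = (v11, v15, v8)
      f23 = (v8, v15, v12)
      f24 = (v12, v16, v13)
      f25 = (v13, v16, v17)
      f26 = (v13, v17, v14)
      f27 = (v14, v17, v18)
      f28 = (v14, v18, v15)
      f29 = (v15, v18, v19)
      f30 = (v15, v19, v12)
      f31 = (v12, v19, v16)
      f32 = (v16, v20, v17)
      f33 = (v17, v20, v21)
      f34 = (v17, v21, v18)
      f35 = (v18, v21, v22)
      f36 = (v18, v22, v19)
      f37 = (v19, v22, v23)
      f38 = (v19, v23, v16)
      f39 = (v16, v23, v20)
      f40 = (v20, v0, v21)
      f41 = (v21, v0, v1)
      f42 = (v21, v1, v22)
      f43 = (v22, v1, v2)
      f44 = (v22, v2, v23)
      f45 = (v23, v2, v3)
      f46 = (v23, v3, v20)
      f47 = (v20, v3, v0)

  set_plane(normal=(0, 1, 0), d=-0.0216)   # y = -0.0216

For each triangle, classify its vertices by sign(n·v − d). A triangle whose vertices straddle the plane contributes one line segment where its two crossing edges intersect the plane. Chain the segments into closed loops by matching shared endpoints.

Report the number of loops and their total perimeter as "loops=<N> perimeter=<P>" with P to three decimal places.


loops=2 perimeter=6.336

Straddling triangles (16 of 48):
  (v12,v16,v13) [+-+] → (-2.06753, -0.0216, 0)–(-1.51424, -0.0216, 0.553285)  len=0.7825
  (v13,v16,v17) [+--] → (-1.51424, -0.0216, 0.553285)–(-1.50753, -0.0216, 0.56)  len=0.0095
  (v13,v17,v14) [+-+] → (-1.50753, -0.0216, 0.56)–(-0.956718, -0.0216, 0.0091887)  len=0.7790
  (v14,v17,v18) [+--] → (-0.956718, -0.0216, 0.0091887)–(-0.947529, -0.0216, 0)  len=0.0130
  (v14,v18,v15) [+-+] → (-0.947529, -0.0216, 0)–(-1.49298, -0.0216, -0.545451)  len=0.7714
  (v15,v18,v19) [+--] → (-1.49298, -0.0216, -0.545451)–(-1.50753, -0.0216, -0.56)  len=0.0206
  (v15,v19,v12) [+-+] → (-1.50753, -0.0216, -0.56)–(-2.05834, -0.0216, -0.0091887)  len=0.7790
  (v12,v19,v16) [+--] → (-2.05834, -0.0216, -0.0091887)–(-2.06753, -0.0216, 0)  len=0.0130
  (v20,v0,v21) [-+-] → (2.06753, -0.0216, 0)–(2.05834, -0.0216, 0.0091887)  len=0.0130
  (v21,v0,v1) [-++] → (2.05834, -0.0216, 0.0091887)–(1.50753, -0.0216, 0.56)  len=0.7790
  (v21,v1,v22) [-+-] → (1.50753, -0.0216, 0.56)–(1.49298, -0.0216, 0.545451)  len=0.0206
  (v22,v1,v2) [-++] → (1.49298, -0.0216, 0.545451)–(0.947529, -0.0216, 0)  len=0.7714
  (v22,v2,v23) [-+-] → (0.947529, -0.0216, 0)–(0.956718, -0.0216, -0.0091887)  len=0.0130
  (v23,v2,v3) [-++] → (0.956718, -0.0216, -0.0091887)–(1.50753, -0.0216, -0.56)  len=0.7790
  (v23,v3,v20) [-+-] → (1.50753, -0.0216, -0.56)–(1.51424, -0.0216, -0.553285)  len=0.0095
  (v20,v3,v0) [-++] → (1.51424, -0.0216, -0.553285)–(2.06753, -0.0216, 0)  len=0.7825

Chained into 2 loop(s):
  loop 1: 8 segments, perimeter = 3.1678
  loop 2: 8 segments, perimeter = 3.1678
Total perimeter = 6.336


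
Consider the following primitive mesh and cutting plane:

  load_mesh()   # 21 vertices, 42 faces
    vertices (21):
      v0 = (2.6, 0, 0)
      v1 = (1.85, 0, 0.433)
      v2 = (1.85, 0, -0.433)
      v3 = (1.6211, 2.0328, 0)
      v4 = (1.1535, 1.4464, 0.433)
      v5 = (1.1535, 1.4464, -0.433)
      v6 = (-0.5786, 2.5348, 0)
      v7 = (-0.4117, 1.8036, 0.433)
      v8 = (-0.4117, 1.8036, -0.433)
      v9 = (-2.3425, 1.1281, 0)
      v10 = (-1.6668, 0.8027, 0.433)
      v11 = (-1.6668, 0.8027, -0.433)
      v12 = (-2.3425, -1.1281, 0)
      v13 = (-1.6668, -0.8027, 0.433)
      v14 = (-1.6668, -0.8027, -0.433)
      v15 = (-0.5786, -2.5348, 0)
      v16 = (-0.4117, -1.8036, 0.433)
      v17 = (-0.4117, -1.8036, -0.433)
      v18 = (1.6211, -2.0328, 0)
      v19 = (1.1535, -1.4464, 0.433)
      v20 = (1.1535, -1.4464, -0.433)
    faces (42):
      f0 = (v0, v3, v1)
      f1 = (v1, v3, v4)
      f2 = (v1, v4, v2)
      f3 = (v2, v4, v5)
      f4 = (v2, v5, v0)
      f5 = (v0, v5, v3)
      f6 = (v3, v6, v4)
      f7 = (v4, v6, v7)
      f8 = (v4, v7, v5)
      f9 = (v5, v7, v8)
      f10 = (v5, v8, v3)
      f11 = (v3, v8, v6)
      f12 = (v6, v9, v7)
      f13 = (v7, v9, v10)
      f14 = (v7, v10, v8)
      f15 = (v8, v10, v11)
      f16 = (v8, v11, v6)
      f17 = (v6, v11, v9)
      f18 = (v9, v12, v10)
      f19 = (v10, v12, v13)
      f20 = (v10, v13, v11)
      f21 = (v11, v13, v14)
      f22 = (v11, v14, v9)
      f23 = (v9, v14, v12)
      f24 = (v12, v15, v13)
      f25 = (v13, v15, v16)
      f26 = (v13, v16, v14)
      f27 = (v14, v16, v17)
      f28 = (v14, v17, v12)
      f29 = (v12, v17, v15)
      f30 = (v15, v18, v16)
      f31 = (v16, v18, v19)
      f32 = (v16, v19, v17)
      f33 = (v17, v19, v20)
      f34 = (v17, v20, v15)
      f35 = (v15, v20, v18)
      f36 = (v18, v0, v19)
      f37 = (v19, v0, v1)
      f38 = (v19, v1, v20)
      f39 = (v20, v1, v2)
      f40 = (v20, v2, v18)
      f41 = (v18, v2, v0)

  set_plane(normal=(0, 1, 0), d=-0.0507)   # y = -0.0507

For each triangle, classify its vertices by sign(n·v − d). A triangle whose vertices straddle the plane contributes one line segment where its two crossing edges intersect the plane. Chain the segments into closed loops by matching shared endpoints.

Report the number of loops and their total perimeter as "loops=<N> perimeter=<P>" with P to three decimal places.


Straddling triangles (12 of 42):
  (v9,v12,v10) [+-+] → (-2.3425, -0.0507, 0)–(-1.96545, -0.0507, 0.241617)  len=0.4478
  (v10,v12,v13) [+--] → (-1.96545, -0.0507, 0.241617)–(-1.6668, -0.0507, 0.433)  len=0.3547
  (v10,v13,v11) [+-+] → (-1.6668, -0.0507, 0.433)–(-1.6668, -0.0507, 0.0273491)  len=0.4057
  (v11,v13,v14) [+--] → (-1.6668, -0.0507, 0.0273491)–(-1.6668, -0.0507, -0.433)  len=0.4603
  (v11,v14,v9) [+-+] → (-1.6668, -0.0507, -0.433)–(-1.92997, -0.0507, -0.264357)  len=0.3126
  (v9,v14,v12) [+--] → (-1.92997, -0.0507, -0.264357)–(-2.3425, -0.0507, 0)  len=0.4900
  (v18,v0,v19) [-+-] → (2.57559, -0.0507, 0)–(2.5493, -0.0507, 0.0151778)  len=0.0304
  (v19,v0,v1) [-++] → (2.5493, -0.0507, 0.0151778)–(1.82559, -0.0507, 0.433)  len=0.8357
  (v19,v1,v20) [-+-] → (1.82559, -0.0507, 0.433)–(1.82559, -0.0507, 0.402644)  len=0.0304
  (v20,v1,v2) [-++] → (1.82559, -0.0507, 0.402644)–(1.82559, -0.0507, -0.433)  len=0.8356
  (v20,v2,v18) [-+-] → (1.82559, -0.0507, -0.433)–(1.84429, -0.0507, -0.422201)  len=0.0216
  (v18,v2,v0) [-++] → (1.84429, -0.0507, -0.422201)–(2.57559, -0.0507, 0)  len=0.8444

Chained into 2 loop(s):
  loop 1: 6 segments, perimeter = 2.4711
  loop 2: 6 segments, perimeter = 2.5980
Total perimeter = 5.069

loops=2 perimeter=5.069


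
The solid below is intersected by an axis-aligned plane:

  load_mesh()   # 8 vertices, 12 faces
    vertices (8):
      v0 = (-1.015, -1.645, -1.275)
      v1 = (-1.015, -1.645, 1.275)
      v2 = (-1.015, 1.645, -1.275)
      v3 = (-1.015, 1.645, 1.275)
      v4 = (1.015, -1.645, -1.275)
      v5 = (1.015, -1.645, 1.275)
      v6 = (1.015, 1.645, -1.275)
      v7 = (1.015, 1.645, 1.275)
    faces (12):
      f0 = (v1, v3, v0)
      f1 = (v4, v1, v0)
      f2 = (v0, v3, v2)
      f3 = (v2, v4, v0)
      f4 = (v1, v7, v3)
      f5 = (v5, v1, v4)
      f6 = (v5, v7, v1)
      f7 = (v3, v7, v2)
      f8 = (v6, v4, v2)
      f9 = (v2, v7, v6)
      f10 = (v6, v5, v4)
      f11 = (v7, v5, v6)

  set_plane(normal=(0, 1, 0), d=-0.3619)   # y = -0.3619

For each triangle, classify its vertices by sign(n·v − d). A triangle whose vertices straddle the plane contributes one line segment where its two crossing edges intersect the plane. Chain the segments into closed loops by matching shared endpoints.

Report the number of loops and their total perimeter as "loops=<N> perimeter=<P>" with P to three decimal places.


loops=1 perimeter=9.160

Straddling triangles (8 of 12):
  (v1,v3,v0) [-+-] → (-1.015, -0.3619, 1.275)–(-1.015, -0.3619, -0.2805)  len=1.5555
  (v0,v3,v2) [-++] → (-1.015, -0.3619, -0.2805)–(-1.015, -0.3619, -1.275)  len=0.9945
  (v2,v4,v0) [+--] → (0.2233, -0.3619, -1.275)–(-1.015, -0.3619, -1.275)  len=1.2383
  (v1,v7,v3) [-++] → (-0.2233, -0.3619, 1.275)–(-1.015, -0.3619, 1.275)  len=0.7917
  (v5,v7,v1) [-+-] → (1.015, -0.3619, 1.275)–(-0.2233, -0.3619, 1.275)  len=1.2383
  (v6,v4,v2) [+-+] → (1.015, -0.3619, -1.275)–(0.2233, -0.3619, -1.275)  len=0.7917
  (v6,v5,v4) [+--] → (1.015, -0.3619, 0.2805)–(1.015, -0.3619, -1.275)  len=1.5555
  (v7,v5,v6) [+-+] → (1.015, -0.3619, 1.275)–(1.015, -0.3619, 0.2805)  len=0.9945

Chained into 1 loop(s):
  loop 1: 8 segments, perimeter = 9.1600
Total perimeter = 9.160


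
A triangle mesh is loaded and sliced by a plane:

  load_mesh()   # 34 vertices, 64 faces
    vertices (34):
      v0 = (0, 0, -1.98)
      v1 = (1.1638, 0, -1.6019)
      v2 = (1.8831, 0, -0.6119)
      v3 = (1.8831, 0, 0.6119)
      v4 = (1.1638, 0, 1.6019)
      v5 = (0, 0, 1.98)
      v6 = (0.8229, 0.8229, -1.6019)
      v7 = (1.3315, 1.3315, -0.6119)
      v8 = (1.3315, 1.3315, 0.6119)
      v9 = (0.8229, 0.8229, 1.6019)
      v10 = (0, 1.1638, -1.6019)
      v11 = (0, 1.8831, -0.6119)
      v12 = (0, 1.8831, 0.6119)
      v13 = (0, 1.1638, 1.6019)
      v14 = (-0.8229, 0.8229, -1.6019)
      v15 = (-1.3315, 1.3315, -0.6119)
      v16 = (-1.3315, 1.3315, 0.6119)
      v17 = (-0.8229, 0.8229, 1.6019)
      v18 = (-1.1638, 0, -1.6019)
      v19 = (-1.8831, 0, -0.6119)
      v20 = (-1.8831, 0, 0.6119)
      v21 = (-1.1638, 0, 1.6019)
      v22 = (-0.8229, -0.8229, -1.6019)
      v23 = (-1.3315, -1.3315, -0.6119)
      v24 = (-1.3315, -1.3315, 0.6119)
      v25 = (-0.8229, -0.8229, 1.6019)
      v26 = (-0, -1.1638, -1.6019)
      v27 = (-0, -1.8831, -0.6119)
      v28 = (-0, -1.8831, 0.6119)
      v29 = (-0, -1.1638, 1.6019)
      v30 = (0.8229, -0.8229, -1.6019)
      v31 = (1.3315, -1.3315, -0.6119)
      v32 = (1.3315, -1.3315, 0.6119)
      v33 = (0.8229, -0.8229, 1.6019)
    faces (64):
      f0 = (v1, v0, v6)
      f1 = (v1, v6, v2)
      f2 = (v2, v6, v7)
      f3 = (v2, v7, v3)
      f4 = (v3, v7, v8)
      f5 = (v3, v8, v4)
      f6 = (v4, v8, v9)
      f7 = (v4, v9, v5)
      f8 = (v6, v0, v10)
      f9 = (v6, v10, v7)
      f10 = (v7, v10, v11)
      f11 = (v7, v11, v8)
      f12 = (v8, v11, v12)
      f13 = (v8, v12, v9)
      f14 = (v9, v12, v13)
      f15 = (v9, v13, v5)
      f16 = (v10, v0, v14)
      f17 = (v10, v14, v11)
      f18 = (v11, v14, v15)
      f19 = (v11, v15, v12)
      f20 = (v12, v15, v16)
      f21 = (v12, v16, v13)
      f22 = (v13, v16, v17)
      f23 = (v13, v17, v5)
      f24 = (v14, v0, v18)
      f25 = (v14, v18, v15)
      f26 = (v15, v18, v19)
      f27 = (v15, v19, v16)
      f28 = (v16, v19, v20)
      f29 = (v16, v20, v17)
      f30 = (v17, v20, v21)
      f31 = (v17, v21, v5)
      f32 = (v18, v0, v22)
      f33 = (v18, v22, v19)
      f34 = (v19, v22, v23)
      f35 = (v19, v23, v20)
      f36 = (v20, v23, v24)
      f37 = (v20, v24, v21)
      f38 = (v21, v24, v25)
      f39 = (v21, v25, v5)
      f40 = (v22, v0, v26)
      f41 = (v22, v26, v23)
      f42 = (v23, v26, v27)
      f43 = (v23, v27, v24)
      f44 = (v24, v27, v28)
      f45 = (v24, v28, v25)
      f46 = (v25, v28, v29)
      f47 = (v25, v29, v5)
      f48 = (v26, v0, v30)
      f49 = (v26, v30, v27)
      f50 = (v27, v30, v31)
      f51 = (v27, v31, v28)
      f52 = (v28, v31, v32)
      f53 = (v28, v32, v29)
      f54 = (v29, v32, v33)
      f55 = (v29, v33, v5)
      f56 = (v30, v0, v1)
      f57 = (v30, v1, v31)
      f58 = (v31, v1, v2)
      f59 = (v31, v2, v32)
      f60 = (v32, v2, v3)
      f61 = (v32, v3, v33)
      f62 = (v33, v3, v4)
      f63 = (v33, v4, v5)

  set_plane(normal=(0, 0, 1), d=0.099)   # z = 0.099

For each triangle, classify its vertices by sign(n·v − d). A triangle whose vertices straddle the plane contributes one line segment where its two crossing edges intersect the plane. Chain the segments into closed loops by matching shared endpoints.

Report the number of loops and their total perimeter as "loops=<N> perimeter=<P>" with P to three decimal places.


loops=1 perimeter=11.530

Straddling triangles (16 of 64):
  (v2,v7,v3) [--+] → (1.65192, 0.558038, 0.099)–(1.8831, 0, 0.099)  len=0.6040
  (v3,v7,v8) [+-+] → (1.65192, 0.558038, 0.099)–(1.3315, 1.3315, 0.099)  len=0.8372
  (v7,v11,v8) [--+] → (0.773462, 1.56268, 0.099)–(1.3315, 1.3315, 0.099)  len=0.6040
  (v8,v11,v12) [+-+] → (0.773462, 1.56268, 0.099)–(0, 1.8831, 0.099)  len=0.8372
  (v11,v15,v12) [--+] → (-0.558038, 1.65192, 0.099)–(0, 1.8831, 0.099)  len=0.6040
  (v12,v15,v16) [+-+] → (-0.558038, 1.65192, 0.099)–(-1.3315, 1.3315, 0.099)  len=0.8372
  (v15,v19,v16) [--+] → (-1.56268, 0.773462, 0.099)–(-1.3315, 1.3315, 0.099)  len=0.6040
  (v16,v19,v20) [+-+] → (-1.56268, 0.773462, 0.099)–(-1.8831, 0, 0.099)  len=0.8372
  (v19,v23,v20) [--+] → (-1.65192, -0.558038, 0.099)–(-1.8831, 0, 0.099)  len=0.6040
  (v20,v23,v24) [+-+] → (-1.65192, -0.558038, 0.099)–(-1.3315, -1.3315, 0.099)  len=0.8372
  (v23,v27,v24) [--+] → (-0.773462, -1.56268, 0.099)–(-1.3315, -1.3315, 0.099)  len=0.6040
  (v24,v27,v28) [+-+] → (-0.773462, -1.56268, 0.099)–(0, -1.8831, 0.099)  len=0.8372
  (v27,v31,v28) [--+] → (0.558038, -1.65192, 0.099)–(0, -1.8831, 0.099)  len=0.6040
  (v28,v31,v32) [+-+] → (0.558038, -1.65192, 0.099)–(1.3315, -1.3315, 0.099)  len=0.8372
  (v31,v2,v32) [--+] → (1.56268, -0.773462, 0.099)–(1.3315, -1.3315, 0.099)  len=0.6040
  (v32,v2,v3) [+-+] → (1.56268, -0.773462, 0.099)–(1.8831, 0, 0.099)  len=0.8372

Chained into 1 loop(s):
  loop 1: 16 segments, perimeter = 11.5299
Total perimeter = 11.530


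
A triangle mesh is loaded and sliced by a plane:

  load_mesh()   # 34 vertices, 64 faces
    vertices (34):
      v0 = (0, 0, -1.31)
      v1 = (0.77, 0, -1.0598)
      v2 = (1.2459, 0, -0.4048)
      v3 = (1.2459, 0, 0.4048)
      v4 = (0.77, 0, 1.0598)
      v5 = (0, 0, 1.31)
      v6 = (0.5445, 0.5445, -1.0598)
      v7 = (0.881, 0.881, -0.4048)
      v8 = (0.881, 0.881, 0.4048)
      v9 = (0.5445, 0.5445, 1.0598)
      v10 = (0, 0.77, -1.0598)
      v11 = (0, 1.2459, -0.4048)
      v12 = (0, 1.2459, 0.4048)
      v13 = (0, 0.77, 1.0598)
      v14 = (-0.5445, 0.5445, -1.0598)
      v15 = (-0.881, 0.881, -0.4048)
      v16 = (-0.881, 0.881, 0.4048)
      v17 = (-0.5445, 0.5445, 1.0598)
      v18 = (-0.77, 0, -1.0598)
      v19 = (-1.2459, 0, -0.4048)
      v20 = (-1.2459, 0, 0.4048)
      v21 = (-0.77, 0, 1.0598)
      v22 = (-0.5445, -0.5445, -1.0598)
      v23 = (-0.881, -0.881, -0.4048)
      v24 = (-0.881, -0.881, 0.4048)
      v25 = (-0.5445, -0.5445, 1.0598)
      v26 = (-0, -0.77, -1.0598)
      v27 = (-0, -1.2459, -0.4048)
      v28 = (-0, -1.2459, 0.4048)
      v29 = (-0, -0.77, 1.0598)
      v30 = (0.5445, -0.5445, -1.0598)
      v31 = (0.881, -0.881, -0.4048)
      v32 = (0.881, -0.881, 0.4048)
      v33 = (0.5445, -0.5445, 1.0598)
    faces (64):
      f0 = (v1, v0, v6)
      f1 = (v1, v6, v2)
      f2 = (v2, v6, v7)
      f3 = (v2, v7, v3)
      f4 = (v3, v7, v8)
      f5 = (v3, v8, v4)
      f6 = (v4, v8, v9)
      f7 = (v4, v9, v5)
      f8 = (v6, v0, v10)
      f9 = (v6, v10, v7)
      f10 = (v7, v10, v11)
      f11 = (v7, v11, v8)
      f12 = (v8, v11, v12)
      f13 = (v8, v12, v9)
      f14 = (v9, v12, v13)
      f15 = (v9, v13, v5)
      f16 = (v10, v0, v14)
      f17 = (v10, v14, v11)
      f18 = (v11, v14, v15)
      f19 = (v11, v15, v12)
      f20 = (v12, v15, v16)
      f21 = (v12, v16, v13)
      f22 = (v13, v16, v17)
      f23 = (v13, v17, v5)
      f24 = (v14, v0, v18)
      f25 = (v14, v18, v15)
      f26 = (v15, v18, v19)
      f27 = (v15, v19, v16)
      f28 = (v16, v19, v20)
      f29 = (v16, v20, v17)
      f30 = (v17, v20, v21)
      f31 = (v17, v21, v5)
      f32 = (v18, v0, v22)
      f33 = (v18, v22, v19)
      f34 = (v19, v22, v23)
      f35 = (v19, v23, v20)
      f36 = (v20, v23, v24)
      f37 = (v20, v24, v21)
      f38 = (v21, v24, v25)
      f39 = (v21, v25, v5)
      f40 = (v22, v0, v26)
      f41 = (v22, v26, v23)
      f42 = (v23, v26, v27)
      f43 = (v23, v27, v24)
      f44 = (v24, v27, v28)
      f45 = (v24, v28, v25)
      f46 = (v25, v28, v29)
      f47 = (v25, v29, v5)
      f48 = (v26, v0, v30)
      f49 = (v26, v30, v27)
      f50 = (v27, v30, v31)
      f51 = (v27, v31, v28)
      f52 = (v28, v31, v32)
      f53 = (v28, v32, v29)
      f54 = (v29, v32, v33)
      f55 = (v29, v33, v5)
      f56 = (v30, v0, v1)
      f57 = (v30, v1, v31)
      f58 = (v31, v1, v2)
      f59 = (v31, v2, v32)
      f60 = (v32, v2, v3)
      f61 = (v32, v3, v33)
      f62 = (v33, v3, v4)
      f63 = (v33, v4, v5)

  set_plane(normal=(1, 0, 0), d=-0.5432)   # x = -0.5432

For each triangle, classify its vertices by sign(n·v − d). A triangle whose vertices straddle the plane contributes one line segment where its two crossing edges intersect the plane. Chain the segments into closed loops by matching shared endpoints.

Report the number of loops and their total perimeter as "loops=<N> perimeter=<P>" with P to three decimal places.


loops=1 perimeter=7.058

Straddling triangles (20 of 64):
  (v10,v0,v14) [++-] → (-0.5432, 0.5432, -1.0604)–(-0.5432, 0.545038, -1.0598)  len=0.0019
  (v10,v14,v11) [+-+] → (-0.5432, 0.545038, -1.0598)–(-0.5432, 0.546175, -1.05824)  len=0.0019
  (v11,v14,v15) [+--] → (-0.5432, 0.546175, -1.05824)–(-0.5432, 1.02091, -0.4048)  len=0.8077
  (v11,v15,v12) [+-+] → (-0.5432, 1.02091, -0.4048)–(-0.5432, 1.02091, -0.0943768)  len=0.3104
  (v12,v15,v16) [+--] → (-0.5432, 1.02091, -0.0943768)–(-0.5432, 1.02091, 0.4048)  len=0.4992
  (v12,v16,v13) [+-+] → (-0.5432, 1.02091, 0.4048)–(-0.5432, 0.83844, 0.655945)  len=0.3104
  (v13,v16,v17) [+--] → (-0.5432, 0.83844, 0.655945)–(-0.5432, 0.545038, 1.0598)  len=0.4992
  (v13,v17,v5) [+-+] → (-0.5432, 0.545038, 1.0598)–(-0.5432, 0.5432, 1.0604)  len=0.0019
  (v14,v0,v18) [-+-] → (-0.5432, 0.5432, -1.0604)–(-0.5432, 0, -1.1335)  len=0.5481
  (v17,v21,v5) [--+] → (-0.5432, 0, 1.1335)–(-0.5432, 0.5432, 1.0604)  len=0.5481
  (v18,v0,v22) [-+-] → (-0.5432, 0, -1.1335)–(-0.5432, -0.5432, -1.0604)  len=0.5481
  (v21,v25,v5) [--+] → (-0.5432, -0.5432, 1.0604)–(-0.5432, 0, 1.1335)  len=0.5481
  (v22,v0,v26) [-++] → (-0.5432, -0.5432, -1.0604)–(-0.5432, -0.545038, -1.0598)  len=0.0019
  (v22,v26,v23) [-+-] → (-0.5432, -0.545038, -1.0598)–(-0.5432, -0.83844, -0.655945)  len=0.4992
  (v23,v26,v27) [-++] → (-0.5432, -0.83844, -0.655945)–(-0.5432, -1.02091, -0.4048)  len=0.3104
  (v23,v27,v24) [-+-] → (-0.5432, -1.02091, -0.4048)–(-0.5432, -1.02091, 0.0943768)  len=0.4992
  (v24,v27,v28) [-++] → (-0.5432, -1.02091, 0.0943768)–(-0.5432, -1.02091, 0.4048)  len=0.3104
  (v24,v28,v25) [-+-] → (-0.5432, -1.02091, 0.4048)–(-0.5432, -0.546175, 1.05824)  len=0.8077
  (v25,v28,v29) [-++] → (-0.5432, -0.546175, 1.05824)–(-0.5432, -0.545038, 1.0598)  len=0.0019
  (v25,v29,v5) [-++] → (-0.5432, -0.545038, 1.0598)–(-0.5432, -0.5432, 1.0604)  len=0.0019

Chained into 1 loop(s):
  loop 1: 20 segments, perimeter = 7.0578
Total perimeter = 7.058


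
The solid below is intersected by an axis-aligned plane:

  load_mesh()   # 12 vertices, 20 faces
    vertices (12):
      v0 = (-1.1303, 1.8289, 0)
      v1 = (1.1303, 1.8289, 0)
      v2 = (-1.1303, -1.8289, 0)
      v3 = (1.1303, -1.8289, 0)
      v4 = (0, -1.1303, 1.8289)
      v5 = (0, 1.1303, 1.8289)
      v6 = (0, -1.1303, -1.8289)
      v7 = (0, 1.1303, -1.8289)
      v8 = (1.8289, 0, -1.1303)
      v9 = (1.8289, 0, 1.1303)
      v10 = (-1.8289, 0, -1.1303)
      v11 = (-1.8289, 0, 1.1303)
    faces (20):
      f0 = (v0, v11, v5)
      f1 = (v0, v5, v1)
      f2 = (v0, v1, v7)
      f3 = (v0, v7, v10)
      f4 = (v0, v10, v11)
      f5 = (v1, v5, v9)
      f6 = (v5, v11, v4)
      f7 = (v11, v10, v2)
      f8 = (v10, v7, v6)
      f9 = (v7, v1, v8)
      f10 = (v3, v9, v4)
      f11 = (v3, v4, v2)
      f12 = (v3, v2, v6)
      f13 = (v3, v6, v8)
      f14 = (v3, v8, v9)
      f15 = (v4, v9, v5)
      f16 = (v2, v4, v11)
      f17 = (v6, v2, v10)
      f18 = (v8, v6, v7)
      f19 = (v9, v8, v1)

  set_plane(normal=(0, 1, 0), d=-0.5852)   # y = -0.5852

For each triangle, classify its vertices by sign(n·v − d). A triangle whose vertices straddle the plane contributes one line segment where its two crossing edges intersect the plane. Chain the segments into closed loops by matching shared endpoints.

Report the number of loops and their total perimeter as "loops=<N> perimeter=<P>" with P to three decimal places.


Straddling triangles (10 of 20):
  (v5,v11,v4) [++-] → (-0.882008, -0.5852, 1.49199)–(0, -0.5852, 1.8289)  len=0.9442
  (v11,v10,v2) [++-] → (-1.60537, -0.5852, -0.768634)–(-1.60537, -0.5852, 0.768634)  len=1.5373
  (v10,v7,v6) [++-] → (0, -0.5852, -1.8289)–(-0.882008, -0.5852, -1.49199)  len=0.9442
  (v3,v9,v4) [-+-] → (1.60537, -0.5852, 0.768634)–(0.882008, -0.5852, 1.49199)  len=1.0230
  (v3,v6,v8) [--+] → (0.882008, -0.5852, -1.49199)–(1.60537, -0.5852, -0.768634)  len=1.0230
  (v3,v8,v9) [-++] → (1.60537, -0.5852, -0.768634)–(1.60537, -0.5852, 0.768634)  len=1.5373
  (v4,v9,v5) [-++] → (0.882008, -0.5852, 1.49199)–(0, -0.5852, 1.8289)  len=0.9442
  (v2,v4,v11) [--+] → (-0.882008, -0.5852, 1.49199)–(-1.60537, -0.5852, 0.768634)  len=1.0230
  (v6,v2,v10) [--+] → (-1.60537, -0.5852, -0.768634)–(-0.882008, -0.5852, -1.49199)  len=1.0230
  (v8,v6,v7) [+-+] → (0.882008, -0.5852, -1.49199)–(0, -0.5852, -1.8289)  len=0.9442

Chained into 1 loop(s):
  loop 1: 10 segments, perimeter = 10.9431
Total perimeter = 10.943

loops=1 perimeter=10.943


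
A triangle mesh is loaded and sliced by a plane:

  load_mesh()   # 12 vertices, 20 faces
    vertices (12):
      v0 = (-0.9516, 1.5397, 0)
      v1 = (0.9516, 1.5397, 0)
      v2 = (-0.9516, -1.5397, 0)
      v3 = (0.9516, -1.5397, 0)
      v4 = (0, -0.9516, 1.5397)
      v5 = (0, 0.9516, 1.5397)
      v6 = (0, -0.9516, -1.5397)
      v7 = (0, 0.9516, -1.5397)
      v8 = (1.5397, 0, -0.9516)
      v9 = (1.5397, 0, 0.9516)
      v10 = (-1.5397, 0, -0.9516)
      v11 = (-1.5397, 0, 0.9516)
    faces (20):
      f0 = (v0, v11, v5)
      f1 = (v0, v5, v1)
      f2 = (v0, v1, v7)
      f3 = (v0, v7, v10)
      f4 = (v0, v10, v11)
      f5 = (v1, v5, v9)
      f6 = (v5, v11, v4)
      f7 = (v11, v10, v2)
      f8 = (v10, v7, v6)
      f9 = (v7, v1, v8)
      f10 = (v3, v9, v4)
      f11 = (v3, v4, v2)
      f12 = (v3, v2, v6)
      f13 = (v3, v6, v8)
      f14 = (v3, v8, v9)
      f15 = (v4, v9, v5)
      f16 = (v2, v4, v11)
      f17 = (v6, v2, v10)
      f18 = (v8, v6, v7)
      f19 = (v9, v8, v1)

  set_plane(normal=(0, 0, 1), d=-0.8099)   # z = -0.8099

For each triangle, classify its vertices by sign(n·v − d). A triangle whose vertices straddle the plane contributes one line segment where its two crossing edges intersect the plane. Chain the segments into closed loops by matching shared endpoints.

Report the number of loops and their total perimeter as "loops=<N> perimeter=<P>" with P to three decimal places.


loops=1 perimeter=8.449

Straddling triangles (10 of 20):
  (v0,v1,v7) [++-] → (0.451047, 1.23035, -0.8099)–(-0.451047, 1.23035, -0.8099)  len=0.9021
  (v0,v7,v10) [+--] → (-0.451047, 1.23035, -0.8099)–(-1.45213, 0.229272, -0.8099)  len=1.4157
  (v0,v10,v11) [+-+] → (-1.45213, 0.229272, -0.8099)–(-1.5397, 0, -0.8099)  len=0.2454
  (v11,v10,v2) [+-+] → (-1.5397, 0, -0.8099)–(-1.45213, -0.229272, -0.8099)  len=0.2454
  (v7,v1,v8) [-+-] → (0.451047, 1.23035, -0.8099)–(1.45213, 0.229272, -0.8099)  len=1.4157
  (v3,v2,v6) [++-] → (-0.451047, -1.23035, -0.8099)–(0.451047, -1.23035, -0.8099)  len=0.9021
  (v3,v6,v8) [+--] → (0.451047, -1.23035, -0.8099)–(1.45213, -0.229272, -0.8099)  len=1.4157
  (v3,v8,v9) [+-+] → (1.45213, -0.229272, -0.8099)–(1.5397, 0, -0.8099)  len=0.2454
  (v6,v2,v10) [-+-] → (-0.451047, -1.23035, -0.8099)–(-1.45213, -0.229272, -0.8099)  len=1.4157
  (v9,v8,v1) [+-+] → (1.5397, 0, -0.8099)–(1.45213, 0.229272, -0.8099)  len=0.2454

Chained into 1 loop(s):
  loop 1: 10 segments, perimeter = 8.4489
Total perimeter = 8.449
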